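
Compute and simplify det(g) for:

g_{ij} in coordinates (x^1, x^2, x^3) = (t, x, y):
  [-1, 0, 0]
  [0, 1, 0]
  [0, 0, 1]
Diagonal metric: det(g) = g_{11}·g_{22}·g_{33}
= (-1)·(1)·(1)
det(g) = -1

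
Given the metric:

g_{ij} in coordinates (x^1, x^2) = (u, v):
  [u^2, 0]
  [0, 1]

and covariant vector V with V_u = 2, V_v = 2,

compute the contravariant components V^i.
Inverse metric (diagonal): g^{uu} = 1/u^2, g^{vv} = 1
V^i = g^{ij} V_j:
V^u = (1/u^2)(2) + (0)(2) = 2/u^2
V^v = (0)(2) + (1)(2) = 2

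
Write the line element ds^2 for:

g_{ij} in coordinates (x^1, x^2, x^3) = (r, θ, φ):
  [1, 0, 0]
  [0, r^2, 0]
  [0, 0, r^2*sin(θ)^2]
ds^2 = g_{ij} dx^i dx^j; only the non-zero components contribute.
ds^2 = dr^2 + r^2 dθ^2 + r^2*sin(θ)^2 dφ^2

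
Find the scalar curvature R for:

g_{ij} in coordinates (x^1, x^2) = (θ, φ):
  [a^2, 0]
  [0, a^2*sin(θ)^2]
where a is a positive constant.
Non-zero Christoffel symbols (Γ^k_{ij} = Γ^k_{ji}):
Γ^θ_{φ φ} = -sin(2*θ)/2
Γ^φ_{θ φ} = 1/tan(θ)
Ricci tensor (R_{ij} = R^k_{ikj}): R_{θθ} = 1, R_{θφ} = 0, R_{φφ} = sin(θ)^2
Inverse metric: g^{θθ} = 1/a^2, g^{φφ} = 1/(a^2*sin(θ)^2)
R = g^{ij} R_{ij} = (1/a^2)(1) + (1/(a^2*sin(θ)^2))(sin(θ)^2) = 2/a^2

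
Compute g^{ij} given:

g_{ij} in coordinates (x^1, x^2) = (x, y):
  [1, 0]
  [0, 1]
The metric is diagonal, so g^{ij} is diagonal with entries 1/g_{ii}: diag(1, 1).
g^{ij}:
  [1, 0]
  [0, 1]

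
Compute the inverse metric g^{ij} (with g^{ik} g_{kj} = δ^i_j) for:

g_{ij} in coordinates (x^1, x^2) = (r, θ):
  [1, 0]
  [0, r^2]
The metric is diagonal, so g^{ij} is diagonal with entries 1/g_{ii}: diag(1, 1/(r^2)).
g^{ij}:
  [1, 0]
  [0, 1/r^2]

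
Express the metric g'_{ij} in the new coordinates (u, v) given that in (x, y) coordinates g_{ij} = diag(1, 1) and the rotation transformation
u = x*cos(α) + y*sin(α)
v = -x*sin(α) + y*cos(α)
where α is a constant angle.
Invert the transformation: x = u*cos(α) - v*sin(α), y = u*sin(α) + v*cos(α)
g'_{ij} = (∂x^k/∂x'^i)(∂x^l/∂x'^j) g_{kl}; with g_{kl} = δ_{kl} this is Σ_k (∂x^k/∂x'^i)(∂x^k/∂x'^j).
Jacobian: ∂x/∂u = cos(α), ∂x/∂v = -sin(α), ∂y/∂u = sin(α), ∂y/∂v = cos(α)
g'_{uu} = (cos(α))(cos(α)) + (sin(α))(sin(α)) = 1
g'_{uv} = (cos(α))(-sin(α)) + (sin(α))(cos(α)) = 0
g'_{vv} = (-sin(α))(-sin(α)) + (cos(α))(cos(α)) = 1
g'_{ij} = diag(1, 1)
The Euclidean metric is invariant under rotations.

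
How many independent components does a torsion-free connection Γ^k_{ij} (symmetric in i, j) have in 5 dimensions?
Γ^k_{ij} has n choices for the upper index and n(n+1)/2 independent symmetric lower index pairs.
Total = 5 × 5×6/2 = 5 × 15 = 75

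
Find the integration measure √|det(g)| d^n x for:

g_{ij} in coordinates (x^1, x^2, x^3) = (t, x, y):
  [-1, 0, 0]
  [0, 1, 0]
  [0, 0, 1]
det(g) = -1
√|det(g)| = 1
Volume element: dV = 1 dt dx dy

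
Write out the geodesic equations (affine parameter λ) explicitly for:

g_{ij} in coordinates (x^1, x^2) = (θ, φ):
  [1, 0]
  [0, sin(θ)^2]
Geodesic equation: d^2x^k/dλ^2 + Γ^k_{ij} (dx^i/dλ)(dx^j/dλ) = 0.
Non-zero Christoffel symbols:
Γ^θ_{φ φ} = -sin(2*θ)/2
Γ^φ_{θ φ} = 1/tan(θ)
Substituting (the symmetric pair Γ^k_{ij}, Γ^k_{ji} combines into a factor 2):
d^2θ/dλ^2 - (sin(2*θ)/2) (dφ/dλ)^2 = 0
d^2φ/dλ^2 + (2/tan(θ)) (dθ/dλ)(dφ/dλ) = 0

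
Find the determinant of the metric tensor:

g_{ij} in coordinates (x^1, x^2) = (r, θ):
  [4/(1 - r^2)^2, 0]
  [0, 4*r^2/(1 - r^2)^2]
For a 2×2 metric: det(g) = g_{11}·g_{22} - g_{12}·g_{21}
= (4/(1 - r^2)^2)·(4*r^2/(1 - r^2)^2) - (0)·(0)
= 16*r^2/(1 - r^2)^4 - 0
det(g) = 16*r^2/(1 - r^2)^4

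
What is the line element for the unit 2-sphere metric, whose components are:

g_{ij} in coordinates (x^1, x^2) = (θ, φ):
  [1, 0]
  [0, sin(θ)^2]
ds^2 = g_{ij} dx^i dx^j; only the non-zero components contribute.
ds^2 = dθ^2 + sin(θ)^2 dφ^2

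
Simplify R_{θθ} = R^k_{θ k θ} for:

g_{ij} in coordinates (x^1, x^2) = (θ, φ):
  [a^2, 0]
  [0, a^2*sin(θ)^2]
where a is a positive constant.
Non-zero Christoffel symbols (Γ^k_{ij} = Γ^k_{ji}):
Γ^θ_{φ φ} = -sin(2*θ)/2
Γ^φ_{θ φ} = 1/tan(θ)
R^θ_{θ θ θ} = 0 (a repeated index in an antisymmetric pair)
R^φ_{θ φ θ} = ∂_φ Γ^φ_{θ θ} - ∂_θ Γ^φ_{θ φ} + Γ^φ_{φ m} Γ^m_{θ θ} - Γ^φ_{θ m} Γ^m_{θ φ}
  = (0) - (-1/sin(θ)^2) + (0) - (1/tan(θ)^2) = 1
R_{θθ} = R^θ_{θ θ θ} + R^φ_{θ φ θ} = (0) + (1) = 1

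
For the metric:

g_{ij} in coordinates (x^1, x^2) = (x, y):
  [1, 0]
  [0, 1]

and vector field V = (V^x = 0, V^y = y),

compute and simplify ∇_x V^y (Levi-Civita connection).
All Christoffel symbols are zero.
∇_x V^y = ∂_x V^y + Γ^y_{x j} V^j
  = (0) + (0)(0) + (0)(y)
  = 0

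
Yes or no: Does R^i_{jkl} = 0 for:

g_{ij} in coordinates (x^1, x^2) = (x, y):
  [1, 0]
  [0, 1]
All metric components are constant, so every Christoffel symbol vanishes and R^i_{jkl} = 0.
Yes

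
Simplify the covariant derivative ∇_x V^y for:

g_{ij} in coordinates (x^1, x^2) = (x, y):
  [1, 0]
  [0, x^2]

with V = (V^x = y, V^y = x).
Non-zero Christoffel symbols:
Γ^x_{y y} = -x
Γ^y_{x y} = 1/x
∇_x V^y = ∂_x V^y + Γ^y_{x j} V^j
  = (1) + (0)(y) + (1/x)(x)
  = 2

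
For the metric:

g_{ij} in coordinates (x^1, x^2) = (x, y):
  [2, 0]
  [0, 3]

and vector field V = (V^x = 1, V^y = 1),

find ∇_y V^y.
All Christoffel symbols are zero.
∇_y V^y = ∂_y V^y + Γ^y_{y j} V^j
  = (0) + (0)(1) + (0)(1)
  = 0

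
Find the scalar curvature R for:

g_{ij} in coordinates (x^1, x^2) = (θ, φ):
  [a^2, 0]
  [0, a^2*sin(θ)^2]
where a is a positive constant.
Non-zero Christoffel symbols (Γ^k_{ij} = Γ^k_{ji}):
Γ^θ_{φ φ} = -sin(2*θ)/2
Γ^φ_{θ φ} = 1/tan(θ)
Ricci tensor (R_{ij} = R^k_{ikj}): R_{θθ} = 1, R_{θφ} = 0, R_{φφ} = sin(θ)^2
Inverse metric: g^{θθ} = 1/a^2, g^{φφ} = 1/(a^2*sin(θ)^2)
R = g^{ij} R_{ij} = (1/a^2)(1) + (1/(a^2*sin(θ)^2))(sin(θ)^2) = 2/a^2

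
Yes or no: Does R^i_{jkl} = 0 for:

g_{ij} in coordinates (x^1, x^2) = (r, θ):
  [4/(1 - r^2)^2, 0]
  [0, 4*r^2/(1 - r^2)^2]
Non-zero Christoffel symbols:
Γ^r_{r r} = 2*r/(1 - r^2)
Γ^r_{θ θ} = (r^3 + r)/(r^2 - 1)
Γ^θ_{r θ} = (-r^2 - 1)/(r^3 - r)
Ricci tensor: R_{rr} = -4/(r^2 - 1)^2, R_{rθ} = 0, R_{θθ} = -4*r^2/(r^2 - 1)^2
The Ricci tensor is non-zero, so the Riemann tensor is non-zero: not flat.
No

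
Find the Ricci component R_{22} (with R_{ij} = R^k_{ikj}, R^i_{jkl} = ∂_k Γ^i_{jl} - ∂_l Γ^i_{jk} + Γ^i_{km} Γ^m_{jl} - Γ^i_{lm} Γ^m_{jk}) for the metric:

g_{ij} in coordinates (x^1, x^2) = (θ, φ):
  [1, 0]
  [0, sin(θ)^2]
Non-zero Christoffel symbols (Γ^k_{ij} = Γ^k_{ji}):
Γ^θ_{φ φ} = -sin(2*θ)/2
Γ^φ_{θ φ} = 1/tan(θ)
R^θ_{φ θ φ} = ∂_θ Γ^θ_{φ φ} - ∂_φ Γ^θ_{φ θ} + Γ^θ_{θ m} Γ^m_{φ φ} - Γ^θ_{φ m} Γ^m_{φ θ}
  = (-cos(2*θ)) - (0) + (0) - (-cos(θ)^2) = sin(θ)^2
R^φ_{φ φ φ} = 0 (a repeated index in an antisymmetric pair)
R_{φφ} = R^θ_{φ θ φ} + R^φ_{φ φ φ} = (sin(θ)^2) + (0) = sin(θ)^2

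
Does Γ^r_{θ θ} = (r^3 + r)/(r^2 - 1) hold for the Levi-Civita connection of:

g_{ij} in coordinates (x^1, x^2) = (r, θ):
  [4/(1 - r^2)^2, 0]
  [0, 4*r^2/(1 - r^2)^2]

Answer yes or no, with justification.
Γ^r_{θ θ} = (1/2) g^{rr} (∂_θ g_{rθ} + ∂_θ g_{rθ} - ∂_r g_{θθ}) = (1/2)((1 - r^2)^2/4)((0) + (0) - (-8*(r^3 + r)/(r^2 - 1)^3)) = (r^3 + r)/(r^2 - 1)
This equals the proposed value (r^3 + r)/(r^2 - 1).
Yes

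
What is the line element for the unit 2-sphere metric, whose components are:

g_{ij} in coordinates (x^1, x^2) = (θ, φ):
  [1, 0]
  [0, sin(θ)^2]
ds^2 = g_{ij} dx^i dx^j; only the non-zero components contribute.
ds^2 = dθ^2 + sin(θ)^2 dφ^2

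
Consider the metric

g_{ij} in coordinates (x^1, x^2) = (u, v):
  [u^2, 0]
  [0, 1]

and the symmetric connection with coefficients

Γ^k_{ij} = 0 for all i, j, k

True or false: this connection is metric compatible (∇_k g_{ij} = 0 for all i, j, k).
Using ∇_k g_{ij} = ∂_k g_{ij} - Γ^m_{ki} g_{mj} - Γ^m_{kj} g_{im}:
∇_u g_{uu} = (2*u) - (0) - (0) = 2*u ≠ 0
So the connection is not metric compatible (it is not the Levi-Civita connection).
False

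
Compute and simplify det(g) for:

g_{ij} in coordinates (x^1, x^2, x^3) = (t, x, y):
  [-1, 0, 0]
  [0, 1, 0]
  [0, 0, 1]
Diagonal metric: det(g) = g_{11}·g_{22}·g_{33}
= (-1)·(1)·(1)
det(g) = -1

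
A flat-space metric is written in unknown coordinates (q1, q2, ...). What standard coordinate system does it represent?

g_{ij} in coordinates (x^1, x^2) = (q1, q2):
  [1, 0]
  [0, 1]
All components are constant and the metric is the identity, i.e. orthonormal rectilinear coordinates.
Cartesian (2D) coordinates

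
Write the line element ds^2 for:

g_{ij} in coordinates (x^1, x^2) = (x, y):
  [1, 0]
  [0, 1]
ds^2 = g_{ij} dx^i dx^j; only the non-zero components contribute.
ds^2 = dx^2 + dy^2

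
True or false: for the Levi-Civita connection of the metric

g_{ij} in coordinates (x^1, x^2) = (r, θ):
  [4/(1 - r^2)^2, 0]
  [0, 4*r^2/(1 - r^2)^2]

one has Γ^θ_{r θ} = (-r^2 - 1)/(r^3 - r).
Γ^θ_{r θ} = (1/2) g^{θθ} (∂_r g_{θθ} + ∂_θ g_{θr} - ∂_θ g_{rθ}) = (1/2)((1 - r^2)^2/(4*r^2))((-8*(r^3 + r)/(r^2 - 1)^3) + (0) - (0)) = (-r^2 - 1)/(r^3 - r)
This equals the proposed value (-r^2 - 1)/(r^3 - r).
True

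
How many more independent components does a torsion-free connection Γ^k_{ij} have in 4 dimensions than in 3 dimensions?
Independent components in n dimensions: n × n(n+1)/2 = n^2(n+1)/2.
4D: 4 × 10 = 40
3D: 3 × 6 = 18
Difference = 40 - 18 = 22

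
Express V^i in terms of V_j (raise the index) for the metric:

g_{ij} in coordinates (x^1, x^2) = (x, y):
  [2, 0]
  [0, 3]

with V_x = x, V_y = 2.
Inverse metric (diagonal): g^{xx} = 1/2, g^{yy} = 1/3
V^i = g^{ij} V_j:
V^x = (1/2)(x) + (0)(2) = x/2
V^y = (0)(x) + (1/3)(2) = 2/3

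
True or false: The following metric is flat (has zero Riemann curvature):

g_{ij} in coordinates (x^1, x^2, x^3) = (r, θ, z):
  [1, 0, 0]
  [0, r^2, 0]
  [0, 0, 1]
Non-zero Christoffel symbols:
Γ^r_{θ θ} = -r
Γ^θ_{r θ} = 1/r
Ricci tensor: R_{rr} = 0, R_{rθ} = 0, R_{rz} = 0, R_{θθ} = 0, R_{θz} = 0, R_{zz} = 0
All R_{ij} vanish; in 3 dimensions the Riemann tensor is fully determined by the Ricci tensor, so R^i_{jkl} = 0: the metric is flat (curvilinear coordinates on flat space).
True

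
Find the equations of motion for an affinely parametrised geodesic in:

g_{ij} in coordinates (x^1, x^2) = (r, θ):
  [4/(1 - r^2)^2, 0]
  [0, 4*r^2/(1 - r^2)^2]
Geodesic equation: d^2x^k/dλ^2 + Γ^k_{ij} (dx^i/dλ)(dx^j/dλ) = 0.
Non-zero Christoffel symbols:
Γ^r_{r r} = 2*r/(1 - r^2)
Γ^r_{θ θ} = (r^3 + r)/(r^2 - 1)
Γ^θ_{r θ} = (-r^2 - 1)/(r^3 - r)
Substituting (the symmetric pair Γ^k_{ij}, Γ^k_{ji} combines into a factor 2):
d^2r/dλ^2 + (2*r/(1 - r^2)) (dr/dλ)^2 + ((r^3 + r)/(r^2 - 1)) (dθ/dλ)^2 = 0
d^2θ/dλ^2 + ((-2*r^2 - 2)/(r^3 - r)) (dr/dλ)(dθ/dλ) = 0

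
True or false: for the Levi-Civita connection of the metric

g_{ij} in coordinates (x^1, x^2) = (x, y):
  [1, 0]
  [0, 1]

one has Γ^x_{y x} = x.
Γ^x_{y x} = (1/2) g^{xx} (∂_y g_{xx} + ∂_x g_{xy} - ∂_x g_{yx}) = (1/2)(1)((0) + (0) - (0)) = 0
This differs from the proposed value x.
False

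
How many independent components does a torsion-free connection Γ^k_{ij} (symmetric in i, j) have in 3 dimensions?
Γ^k_{ij} has n choices for the upper index and n(n+1)/2 independent symmetric lower index pairs.
Total = 3 × 3×4/2 = 3 × 6 = 18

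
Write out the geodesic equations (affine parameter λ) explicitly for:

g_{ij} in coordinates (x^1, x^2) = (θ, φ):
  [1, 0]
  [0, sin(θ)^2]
Geodesic equation: d^2x^k/dλ^2 + Γ^k_{ij} (dx^i/dλ)(dx^j/dλ) = 0.
Non-zero Christoffel symbols:
Γ^θ_{φ φ} = -sin(2*θ)/2
Γ^φ_{θ φ} = 1/tan(θ)
Substituting (the symmetric pair Γ^k_{ij}, Γ^k_{ji} combines into a factor 2):
d^2θ/dλ^2 - (sin(2*θ)/2) (dφ/dλ)^2 = 0
d^2φ/dλ^2 + (2/tan(θ)) (dθ/dλ)(dφ/dλ) = 0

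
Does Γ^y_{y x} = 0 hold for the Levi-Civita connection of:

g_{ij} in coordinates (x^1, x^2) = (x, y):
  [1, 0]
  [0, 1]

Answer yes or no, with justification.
Γ^y_{y x} = (1/2) g^{yy} (∂_y g_{yx} + ∂_x g_{yy} - ∂_y g_{yx}) = (1/2)(1)((0) + (0) - (0)) = 0
This equals the proposed value 0.
Yes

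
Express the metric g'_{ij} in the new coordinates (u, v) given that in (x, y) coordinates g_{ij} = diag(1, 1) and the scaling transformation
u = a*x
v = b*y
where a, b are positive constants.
Invert the transformation: x = u/a, y = v/b
g'_{ij} = (∂x^k/∂x'^i)(∂x^l/∂x'^j) g_{kl}; with g_{kl} = δ_{kl} this is Σ_k (∂x^k/∂x'^i)(∂x^k/∂x'^j).
Jacobian: ∂x/∂u = 1/a, ∂x/∂v = 0, ∂y/∂u = 0, ∂y/∂v = 1/b
g'_{uu} = (1/a)(1/a) + (0)(0) = 1/a^2
g'_{uv} = (1/a)(0) + (0)(1/b) = 0
g'_{vv} = (0)(0) + (1/b)(1/b) = 1/b^2
g'_{ij} = diag(1/a^2, 1/b^2)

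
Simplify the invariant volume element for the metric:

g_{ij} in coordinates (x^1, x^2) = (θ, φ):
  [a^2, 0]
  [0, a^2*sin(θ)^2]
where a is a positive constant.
det(g) = a^4*sin(θ)^2
√|det(g)| = a^2*sin(θ) (taking 0 < θ < π so that |sin(θ)| = sin(θ))
Volume element: dV = a^2*sin(θ) dθ dφ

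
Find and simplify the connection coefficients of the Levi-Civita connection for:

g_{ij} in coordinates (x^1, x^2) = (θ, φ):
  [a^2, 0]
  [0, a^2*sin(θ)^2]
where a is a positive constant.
Using Γ^k_{ij} = (1/2) g^{km} (∂_i g_{mj} + ∂_j g_{mi} - ∂_m g_{ij}); the metric is diagonal, so only the m = k term contributes.
Non-zero symbols (using the symmetry Γ^k_{ij} = Γ^k_{ji}):
Γ^θ_{φ φ} = (1/2) g^{θθ} (∂_φ g_{θφ} + ∂_φ g_{θφ} - ∂_θ g_{φφ}) = (1/2)(1/a^2)((0) + (0) - (a^2*sin(2*θ))) = -sin(2*θ)/2
Γ^φ_{θ φ} = (1/2) g^{φφ} (∂_θ g_{φφ} + ∂_φ g_{φθ} - ∂_φ g_{θφ}) = (1/2)(1/(a^2*sin(θ)^2))((a^2*sin(2*θ)) + (0) - (0)) = 1/tan(θ)
All other Christoffel symbols are zero.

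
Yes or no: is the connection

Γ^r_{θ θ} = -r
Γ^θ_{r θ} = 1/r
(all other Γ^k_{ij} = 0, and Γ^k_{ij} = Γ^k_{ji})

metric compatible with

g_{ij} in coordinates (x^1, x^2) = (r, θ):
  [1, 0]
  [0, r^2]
Using ∇_k g_{ij} = ∂_k g_{ij} - Γ^m_{ki} g_{mj} - Γ^m_{kj} g_{im}:
e.g. ∇_r g_{θθ} = (2*r) - (r) - (r) = 0
Every component ∇_k g_{ij} vanishes: the connection is metric compatible.
Yes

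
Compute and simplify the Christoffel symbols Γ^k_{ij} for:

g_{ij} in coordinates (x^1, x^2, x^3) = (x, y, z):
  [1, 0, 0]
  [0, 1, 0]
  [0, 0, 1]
Using Γ^k_{ij} = (1/2) g^{km} (∂_i g_{mj} + ∂_j g_{mi} - ∂_m g_{ij}); the metric is diagonal, so only the m = k term contributes.
Every metric component is constant, so all ∂_m g_{ij} = 0 and every Christoffel symbol vanishes.
All Christoffel symbols are zero.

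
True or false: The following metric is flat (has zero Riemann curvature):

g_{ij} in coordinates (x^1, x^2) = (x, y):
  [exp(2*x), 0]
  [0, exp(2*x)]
Non-zero Christoffel symbols:
Γ^x_{x x} = 1
Γ^x_{y y} = -1
Γ^y_{x y} = 1
Ricci tensor: R_{xx} = 0, R_{xy} = 0, R_{yy} = 0
All R_{ij} vanish; in 2 dimensions the Riemann tensor is fully determined by the Ricci tensor, so R^i_{jkl} = 0: the metric is flat (curvilinear coordinates on flat space).
True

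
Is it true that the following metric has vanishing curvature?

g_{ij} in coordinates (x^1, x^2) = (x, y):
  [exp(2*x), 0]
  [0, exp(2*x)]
Non-zero Christoffel symbols:
Γ^x_{x x} = 1
Γ^x_{y y} = -1
Γ^y_{x y} = 1
Ricci tensor: R_{xx} = 0, R_{xy} = 0, R_{yy} = 0
All R_{ij} vanish; in 2 dimensions the Riemann tensor is fully determined by the Ricci tensor, so R^i_{jkl} = 0: the metric is flat (curvilinear coordinates on flat space).
Yes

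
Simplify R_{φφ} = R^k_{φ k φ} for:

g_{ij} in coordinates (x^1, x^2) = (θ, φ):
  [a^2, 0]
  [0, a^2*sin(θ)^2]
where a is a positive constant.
Non-zero Christoffel symbols (Γ^k_{ij} = Γ^k_{ji}):
Γ^θ_{φ φ} = -sin(2*θ)/2
Γ^φ_{θ φ} = 1/tan(θ)
R^θ_{φ θ φ} = ∂_θ Γ^θ_{φ φ} - ∂_φ Γ^θ_{φ θ} + Γ^θ_{θ m} Γ^m_{φ φ} - Γ^θ_{φ m} Γ^m_{φ θ}
  = (-cos(2*θ)) - (0) + (0) - (-cos(θ)^2) = sin(θ)^2
R^φ_{φ φ φ} = 0 (a repeated index in an antisymmetric pair)
R_{φφ} = R^θ_{φ θ φ} + R^φ_{φ φ φ} = (sin(θ)^2) + (0) = sin(θ)^2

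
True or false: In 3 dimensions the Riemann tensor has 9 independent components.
n^2(n^2-1)/12 = 9·8/12 = 6 independent components for n = 3.
False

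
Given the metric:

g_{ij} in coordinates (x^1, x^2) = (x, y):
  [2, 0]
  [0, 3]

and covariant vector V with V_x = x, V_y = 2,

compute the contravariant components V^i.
Inverse metric (diagonal): g^{xx} = 1/2, g^{yy} = 1/3
V^i = g^{ij} V_j:
V^x = (1/2)(x) + (0)(2) = x/2
V^y = (0)(x) + (1/3)(2) = 2/3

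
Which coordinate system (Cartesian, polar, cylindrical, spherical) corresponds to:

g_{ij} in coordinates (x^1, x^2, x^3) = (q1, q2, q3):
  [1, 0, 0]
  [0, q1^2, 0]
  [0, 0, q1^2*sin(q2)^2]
The line element ds^2 = dq1^2 + q1^2 dq2^2 + q1^2 sin(q2)^2 dq3^2 is dr^2 + r^2 dθ^2 + r^2 sin(θ)^2 dφ^2 with q1 = r, q2 = θ, q3 = φ.
spherical coordinates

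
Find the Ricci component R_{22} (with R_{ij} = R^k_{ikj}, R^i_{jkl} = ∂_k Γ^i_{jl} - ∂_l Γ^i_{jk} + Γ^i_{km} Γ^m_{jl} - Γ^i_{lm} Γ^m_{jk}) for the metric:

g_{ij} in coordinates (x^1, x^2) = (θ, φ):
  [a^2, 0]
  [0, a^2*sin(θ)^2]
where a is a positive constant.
Non-zero Christoffel symbols (Γ^k_{ij} = Γ^k_{ji}):
Γ^θ_{φ φ} = -sin(2*θ)/2
Γ^φ_{θ φ} = 1/tan(θ)
R^θ_{φ θ φ} = ∂_θ Γ^θ_{φ φ} - ∂_φ Γ^θ_{φ θ} + Γ^θ_{θ m} Γ^m_{φ φ} - Γ^θ_{φ m} Γ^m_{φ θ}
  = (-cos(2*θ)) - (0) + (0) - (-cos(θ)^2) = sin(θ)^2
R^φ_{φ φ φ} = 0 (a repeated index in an antisymmetric pair)
R_{φφ} = R^θ_{φ θ φ} + R^φ_{φ φ φ} = (sin(θ)^2) + (0) = sin(θ)^2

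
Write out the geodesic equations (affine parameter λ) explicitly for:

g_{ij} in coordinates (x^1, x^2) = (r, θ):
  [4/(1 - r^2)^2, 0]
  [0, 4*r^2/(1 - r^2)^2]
Geodesic equation: d^2x^k/dλ^2 + Γ^k_{ij} (dx^i/dλ)(dx^j/dλ) = 0.
Non-zero Christoffel symbols:
Γ^r_{r r} = 2*r/(1 - r^2)
Γ^r_{θ θ} = (r^3 + r)/(r^2 - 1)
Γ^θ_{r θ} = (-r^2 - 1)/(r^3 - r)
Substituting (the symmetric pair Γ^k_{ij}, Γ^k_{ji} combines into a factor 2):
d^2r/dλ^2 + (2*r/(1 - r^2)) (dr/dλ)^2 + ((r^3 + r)/(r^2 - 1)) (dθ/dλ)^2 = 0
d^2θ/dλ^2 + ((-2*r^2 - 2)/(r^3 - r)) (dr/dλ)(dθ/dλ) = 0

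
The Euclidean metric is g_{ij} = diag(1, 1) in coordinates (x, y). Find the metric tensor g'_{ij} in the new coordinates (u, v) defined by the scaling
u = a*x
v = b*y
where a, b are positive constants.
Invert the transformation: x = u/a, y = v/b
g'_{ij} = (∂x^k/∂x'^i)(∂x^l/∂x'^j) g_{kl}; with g_{kl} = δ_{kl} this is Σ_k (∂x^k/∂x'^i)(∂x^k/∂x'^j).
Jacobian: ∂x/∂u = 1/a, ∂x/∂v = 0, ∂y/∂u = 0, ∂y/∂v = 1/b
g'_{uu} = (1/a)(1/a) + (0)(0) = 1/a^2
g'_{uv} = (1/a)(0) + (0)(1/b) = 0
g'_{vv} = (0)(0) + (1/b)(1/b) = 1/b^2
g'_{ij} = diag(1/a^2, 1/b^2)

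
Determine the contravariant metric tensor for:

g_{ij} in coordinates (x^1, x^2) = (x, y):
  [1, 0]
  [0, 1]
The metric is diagonal, so g^{ij} is diagonal with entries 1/g_{ii}: diag(1, 1).
g^{ij}:
  [1, 0]
  [0, 1]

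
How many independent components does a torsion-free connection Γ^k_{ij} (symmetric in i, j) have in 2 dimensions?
Γ^k_{ij} has n choices for the upper index and n(n+1)/2 independent symmetric lower index pairs.
Total = 2 × 2×3/2 = 2 × 3 = 6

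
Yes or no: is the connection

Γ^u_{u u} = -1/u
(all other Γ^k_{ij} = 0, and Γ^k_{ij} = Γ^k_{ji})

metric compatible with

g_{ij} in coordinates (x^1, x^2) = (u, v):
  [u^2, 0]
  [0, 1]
Using ∇_k g_{ij} = ∂_k g_{ij} - Γ^m_{ki} g_{mj} - Γ^m_{kj} g_{im}:
∇_u g_{uu} = (2*u) - (-u) - (-u) = 4*u ≠ 0
So the connection is not metric compatible (it is not the Levi-Civita connection).
No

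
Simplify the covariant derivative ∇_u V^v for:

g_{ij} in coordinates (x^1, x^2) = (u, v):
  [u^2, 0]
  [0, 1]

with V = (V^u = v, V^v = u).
Non-zero Christoffel symbols:
Γ^u_{u u} = 1/u
∇_u V^v = ∂_u V^v + Γ^v_{u j} V^j
  = (1) + (0)(v) + (0)(u)
  = 1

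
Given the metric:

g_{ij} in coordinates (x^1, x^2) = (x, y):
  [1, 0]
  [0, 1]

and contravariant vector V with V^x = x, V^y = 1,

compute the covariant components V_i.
V_i = g_{ij} V^j:
V_x = (1)(x) + (0)(1) = x
V_y = (0)(x) + (1)(1) = 1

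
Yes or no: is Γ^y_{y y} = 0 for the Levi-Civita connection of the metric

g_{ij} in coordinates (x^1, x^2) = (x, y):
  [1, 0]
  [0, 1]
Γ^y_{y y} = (1/2) g^{yy} (∂_y g_{yy} + ∂_y g_{yy} - ∂_y g_{yy}) = (1/2)(1)((0) + (0) - (0)) = 0
This equals the proposed value 0.
Yes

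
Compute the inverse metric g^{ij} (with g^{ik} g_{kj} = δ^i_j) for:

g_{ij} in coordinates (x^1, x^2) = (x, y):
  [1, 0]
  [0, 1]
The metric is diagonal, so g^{ij} is diagonal with entries 1/g_{ii}: diag(1, 1).
g^{ij}:
  [1, 0]
  [0, 1]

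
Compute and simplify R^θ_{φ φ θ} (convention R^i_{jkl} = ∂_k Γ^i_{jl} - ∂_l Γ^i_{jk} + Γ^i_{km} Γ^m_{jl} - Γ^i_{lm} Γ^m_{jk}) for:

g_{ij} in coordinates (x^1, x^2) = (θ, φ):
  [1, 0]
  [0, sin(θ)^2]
Non-zero Christoffel symbols (Γ^k_{ij} = Γ^k_{ji}):
Γ^θ_{φ φ} = -sin(2*θ)/2
Γ^φ_{θ φ} = 1/tan(θ)
R^θ_{φ φ θ} = ∂_φ Γ^θ_{φ θ} - ∂_θ Γ^θ_{φ φ} + Γ^θ_{φ m} Γ^m_{φ θ} - Γ^θ_{θ m} Γ^m_{φ φ}
  = (0) - (-cos(2*θ)) + (-cos(θ)^2) - (0) = -sin(θ)^2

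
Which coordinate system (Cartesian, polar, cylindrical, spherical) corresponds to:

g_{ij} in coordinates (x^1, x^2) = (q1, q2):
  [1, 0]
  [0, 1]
All components are constant and the metric is the identity, i.e. orthonormal rectilinear coordinates.
Cartesian (2D) coordinates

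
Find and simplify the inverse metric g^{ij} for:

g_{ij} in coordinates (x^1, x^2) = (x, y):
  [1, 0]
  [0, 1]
The metric is diagonal, so g^{ij} is diagonal with entries 1/g_{ii}: diag(1, 1).
g^{ij}:
  [1, 0]
  [0, 1]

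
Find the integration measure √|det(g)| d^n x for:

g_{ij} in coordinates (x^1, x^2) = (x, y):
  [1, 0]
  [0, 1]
det(g) = 1
√|det(g)| = 1
Volume element: dV = 1 dx dy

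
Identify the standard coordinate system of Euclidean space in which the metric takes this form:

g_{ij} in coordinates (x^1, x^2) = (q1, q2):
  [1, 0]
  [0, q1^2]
The line element ds^2 = dq1^2 + q1^2 dq2^2 is dr^2 + r^2 dθ^2 with q1 = r, q2 = θ.
polar coordinates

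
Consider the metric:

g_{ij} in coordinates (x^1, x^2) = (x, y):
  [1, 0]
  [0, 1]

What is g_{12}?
With x^1 = x, x^2 = y, g_{12} = g_{xy} is the row-1, column-2 entry of the matrix.
g_{12} = 0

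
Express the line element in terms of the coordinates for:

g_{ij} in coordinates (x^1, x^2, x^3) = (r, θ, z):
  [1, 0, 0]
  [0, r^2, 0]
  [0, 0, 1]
ds^2 = g_{ij} dx^i dx^j; only the non-zero components contribute.
ds^2 = dr^2 + r^2 dθ^2 + dz^2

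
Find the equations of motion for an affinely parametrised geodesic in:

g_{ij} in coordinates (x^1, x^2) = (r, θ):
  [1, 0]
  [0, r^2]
Geodesic equation: d^2x^k/dλ^2 + Γ^k_{ij} (dx^i/dλ)(dx^j/dλ) = 0.
Non-zero Christoffel symbols:
Γ^r_{θ θ} = -r
Γ^θ_{r θ} = 1/r
Substituting (the symmetric pair Γ^k_{ij}, Γ^k_{ji} combines into a factor 2):
d^2r/dλ^2 - r (dθ/dλ)^2 = 0
d^2θ/dλ^2 + (2/r) (dr/dλ)(dθ/dλ) = 0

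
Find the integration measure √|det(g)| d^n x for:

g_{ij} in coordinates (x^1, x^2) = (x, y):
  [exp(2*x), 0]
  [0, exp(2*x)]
det(g) = exp(4*x)
√|det(g)| = exp(2*x)
Volume element: dV = exp(2*x) dx dy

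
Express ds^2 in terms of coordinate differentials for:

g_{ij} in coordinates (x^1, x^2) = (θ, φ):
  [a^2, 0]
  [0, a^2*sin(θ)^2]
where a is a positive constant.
ds^2 = g_{ij} dx^i dx^j; only the non-zero components contribute.
ds^2 = a^2 dθ^2 + a^2*sin(θ)^2 dφ^2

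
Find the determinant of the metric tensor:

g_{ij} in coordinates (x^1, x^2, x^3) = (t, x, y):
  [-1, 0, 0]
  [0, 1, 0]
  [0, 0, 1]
Diagonal metric: det(g) = g_{11}·g_{22}·g_{33}
= (-1)·(1)·(1)
det(g) = -1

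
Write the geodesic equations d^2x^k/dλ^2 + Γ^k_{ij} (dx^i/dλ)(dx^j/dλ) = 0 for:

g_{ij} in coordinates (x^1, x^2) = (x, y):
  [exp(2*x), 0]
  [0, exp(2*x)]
Geodesic equation: d^2x^k/dλ^2 + Γ^k_{ij} (dx^i/dλ)(dx^j/dλ) = 0.
Non-zero Christoffel symbols:
Γ^x_{x x} = 1
Γ^x_{y y} = -1
Γ^y_{x y} = 1
Substituting (the symmetric pair Γ^k_{ij}, Γ^k_{ji} combines into a factor 2):
d^2x/dλ^2 + (dx/dλ)^2 - (dy/dλ)^2 = 0
d^2y/dλ^2 + 2 (dx/dλ)(dy/dλ) = 0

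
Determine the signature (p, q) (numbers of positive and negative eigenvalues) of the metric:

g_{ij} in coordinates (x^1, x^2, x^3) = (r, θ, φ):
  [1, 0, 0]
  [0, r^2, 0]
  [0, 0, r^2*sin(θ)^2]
The metric is diagonal, so its eigenvalues are the diagonal entries: 1, r^2, r^2*sin(θ)^2 (at a generic point, where coordinate-dependent entries are positive).
3 positive, 0 negative.
(3, 0) - Riemannian (positive definite)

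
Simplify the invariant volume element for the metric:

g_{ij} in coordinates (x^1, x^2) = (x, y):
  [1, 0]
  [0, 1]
det(g) = 1
√|det(g)| = 1
Volume element: dV = 1 dx dy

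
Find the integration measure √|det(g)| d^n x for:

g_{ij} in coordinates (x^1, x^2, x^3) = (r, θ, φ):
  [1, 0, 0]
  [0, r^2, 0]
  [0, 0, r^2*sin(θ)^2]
det(g) = r^4*sin(θ)^2
√|det(g)| = r^2*sin(θ) (taking 0 < θ < π so that |sin(θ)| = sin(θ))
Volume element: dV = r^2*sin(θ) dr dθ dφ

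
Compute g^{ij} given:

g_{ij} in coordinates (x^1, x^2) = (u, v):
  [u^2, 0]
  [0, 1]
The metric is diagonal, so g^{ij} is diagonal with entries 1/g_{ii}: diag(1/(u^2), 1).
g^{ij}:
  [1/u^2, 0]
  [0, 1]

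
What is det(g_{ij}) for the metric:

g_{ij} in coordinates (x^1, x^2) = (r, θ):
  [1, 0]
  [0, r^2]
For a 2×2 metric: det(g) = g_{11}·g_{22} - g_{12}·g_{21}
= (1)·(r^2) - (0)·(0)
= r^2 - 0
det(g) = r^2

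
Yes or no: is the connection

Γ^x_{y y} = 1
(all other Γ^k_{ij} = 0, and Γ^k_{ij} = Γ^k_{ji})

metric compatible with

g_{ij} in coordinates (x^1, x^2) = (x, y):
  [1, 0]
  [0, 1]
Using ∇_k g_{ij} = ∂_k g_{ij} - Γ^m_{ki} g_{mj} - Γ^m_{kj} g_{im}:
∇_y g_{xy} = (0) - (0) - (1) = -1 ≠ 0
So the connection is not metric compatible (it is not the Levi-Civita connection).
No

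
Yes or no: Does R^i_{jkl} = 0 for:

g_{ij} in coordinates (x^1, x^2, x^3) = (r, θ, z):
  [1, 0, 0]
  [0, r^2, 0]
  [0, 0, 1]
Non-zero Christoffel symbols:
Γ^r_{θ θ} = -r
Γ^θ_{r θ} = 1/r
Ricci tensor: R_{rr} = 0, R_{rθ} = 0, R_{rz} = 0, R_{θθ} = 0, R_{θz} = 0, R_{zz} = 0
All R_{ij} vanish; in 3 dimensions the Riemann tensor is fully determined by the Ricci tensor, so R^i_{jkl} = 0: the metric is flat (curvilinear coordinates on flat space).
Yes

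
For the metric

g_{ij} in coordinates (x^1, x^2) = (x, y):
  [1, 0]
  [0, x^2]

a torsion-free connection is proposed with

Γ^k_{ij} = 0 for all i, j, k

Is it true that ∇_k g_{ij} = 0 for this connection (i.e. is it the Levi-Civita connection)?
Using ∇_k g_{ij} = ∂_k g_{ij} - Γ^m_{ki} g_{mj} - Γ^m_{kj} g_{im}:
∇_x g_{yy} = (2*x) - (0) - (0) = 2*x ≠ 0
So the connection is not metric compatible (it is not the Levi-Civita connection).
No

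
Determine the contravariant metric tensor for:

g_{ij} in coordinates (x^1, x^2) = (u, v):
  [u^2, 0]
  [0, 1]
The metric is diagonal, so g^{ij} is diagonal with entries 1/g_{ii}: diag(1/(u^2), 1).
g^{ij}:
  [1/u^2, 0]
  [0, 1]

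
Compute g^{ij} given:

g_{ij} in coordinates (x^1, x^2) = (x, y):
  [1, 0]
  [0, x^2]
The metric is diagonal, so g^{ij} is diagonal with entries 1/g_{ii}: diag(1, 1/(x^2)).
g^{ij}:
  [1, 0]
  [0, 1/x^2]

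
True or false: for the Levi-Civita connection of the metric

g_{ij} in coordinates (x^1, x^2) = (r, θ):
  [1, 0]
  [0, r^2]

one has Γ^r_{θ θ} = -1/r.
Γ^r_{θ θ} = (1/2) g^{rr} (∂_θ g_{rθ} + ∂_θ g_{rθ} - ∂_r g_{θθ}) = (1/2)(1)((0) + (0) - (2*r)) = -r
This differs from the proposed value -1/r.
False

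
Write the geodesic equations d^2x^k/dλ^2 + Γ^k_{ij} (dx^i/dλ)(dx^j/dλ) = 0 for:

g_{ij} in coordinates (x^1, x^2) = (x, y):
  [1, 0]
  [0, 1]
Geodesic equation: d^2x^k/dλ^2 + Γ^k_{ij} (dx^i/dλ)(dx^j/dλ) = 0.
All Christoffel symbols vanish, so the geodesics are straight lines:
d^2x/dλ^2 = 0
d^2y/dλ^2 = 0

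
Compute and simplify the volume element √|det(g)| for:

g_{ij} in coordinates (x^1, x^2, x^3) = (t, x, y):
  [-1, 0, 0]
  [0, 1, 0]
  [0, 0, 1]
det(g) = -1
√|det(g)| = 1
Volume element: dV = 1 dt dx dy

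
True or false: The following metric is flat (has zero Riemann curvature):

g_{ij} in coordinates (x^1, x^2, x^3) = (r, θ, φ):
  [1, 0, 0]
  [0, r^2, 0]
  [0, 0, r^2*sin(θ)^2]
Non-zero Christoffel symbols:
Γ^r_{θ θ} = -r
Γ^r_{φ φ} = -r*sin(θ)^2
Γ^θ_{r θ} = 1/r
Γ^θ_{φ φ} = -sin(2*θ)/2
Γ^φ_{r φ} = 1/r
Γ^φ_{θ φ} = 1/tan(θ)
Ricci tensor: R_{rr} = 0, R_{rθ} = 0, R_{rφ} = 0, R_{θθ} = 0, R_{θφ} = 0, R_{φφ} = 0
All R_{ij} vanish; in 3 dimensions the Riemann tensor is fully determined by the Ricci tensor, so R^i_{jkl} = 0: the metric is flat (curvilinear coordinates on flat space).
True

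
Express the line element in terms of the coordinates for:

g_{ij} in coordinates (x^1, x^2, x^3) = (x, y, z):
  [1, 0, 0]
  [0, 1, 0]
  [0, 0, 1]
ds^2 = g_{ij} dx^i dx^j; only the non-zero components contribute.
ds^2 = dx^2 + dy^2 + dz^2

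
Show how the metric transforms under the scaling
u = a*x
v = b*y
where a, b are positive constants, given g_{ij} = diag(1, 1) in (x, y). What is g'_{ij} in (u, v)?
Invert the transformation: x = u/a, y = v/b
g'_{ij} = (∂x^k/∂x'^i)(∂x^l/∂x'^j) g_{kl}; with g_{kl} = δ_{kl} this is Σ_k (∂x^k/∂x'^i)(∂x^k/∂x'^j).
Jacobian: ∂x/∂u = 1/a, ∂x/∂v = 0, ∂y/∂u = 0, ∂y/∂v = 1/b
g'_{uu} = (1/a)(1/a) + (0)(0) = 1/a^2
g'_{uv} = (1/a)(0) + (0)(1/b) = 0
g'_{vv} = (0)(0) + (1/b)(1/b) = 1/b^2
g'_{ij} = diag(1/a^2, 1/b^2)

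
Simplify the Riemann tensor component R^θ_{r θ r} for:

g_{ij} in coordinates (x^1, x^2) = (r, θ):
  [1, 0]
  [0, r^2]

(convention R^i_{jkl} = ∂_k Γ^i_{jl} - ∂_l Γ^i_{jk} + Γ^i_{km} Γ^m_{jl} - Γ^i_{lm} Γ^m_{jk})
Non-zero Christoffel symbols (Γ^k_{ij} = Γ^k_{ji}):
Γ^r_{θ θ} = -r
Γ^θ_{r θ} = 1/r
R^θ_{r θ r} = ∂_θ Γ^θ_{r r} - ∂_r Γ^θ_{r θ} + Γ^θ_{θ m} Γ^m_{r r} - Γ^θ_{r m} Γ^m_{r θ}
  = (0) - (-1/r^2) + (0) - (1/r^2) = 0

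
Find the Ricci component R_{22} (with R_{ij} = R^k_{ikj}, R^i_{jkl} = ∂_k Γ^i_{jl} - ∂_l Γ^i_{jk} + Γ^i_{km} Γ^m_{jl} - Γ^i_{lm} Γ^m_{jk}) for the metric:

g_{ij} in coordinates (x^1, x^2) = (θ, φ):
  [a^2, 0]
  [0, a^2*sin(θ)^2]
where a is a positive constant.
Non-zero Christoffel symbols (Γ^k_{ij} = Γ^k_{ji}):
Γ^θ_{φ φ} = -sin(2*θ)/2
Γ^φ_{θ φ} = 1/tan(θ)
R^θ_{φ θ φ} = ∂_θ Γ^θ_{φ φ} - ∂_φ Γ^θ_{φ θ} + Γ^θ_{θ m} Γ^m_{φ φ} - Γ^θ_{φ m} Γ^m_{φ θ}
  = (-cos(2*θ)) - (0) + (0) - (-cos(θ)^2) = sin(θ)^2
R^φ_{φ φ φ} = 0 (a repeated index in an antisymmetric pair)
R_{φφ} = R^θ_{φ θ φ} + R^φ_{φ φ φ} = (sin(θ)^2) + (0) = sin(θ)^2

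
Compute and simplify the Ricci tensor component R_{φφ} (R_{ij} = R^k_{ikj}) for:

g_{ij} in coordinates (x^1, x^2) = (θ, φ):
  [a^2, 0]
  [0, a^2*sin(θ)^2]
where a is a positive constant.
Non-zero Christoffel symbols (Γ^k_{ij} = Γ^k_{ji}):
Γ^θ_{φ φ} = -sin(2*θ)/2
Γ^φ_{θ φ} = 1/tan(θ)
R^θ_{φ θ φ} = ∂_θ Γ^θ_{φ φ} - ∂_φ Γ^θ_{φ θ} + Γ^θ_{θ m} Γ^m_{φ φ} - Γ^θ_{φ m} Γ^m_{φ θ}
  = (-cos(2*θ)) - (0) + (0) - (-cos(θ)^2) = sin(θ)^2
R^φ_{φ φ φ} = 0 (a repeated index in an antisymmetric pair)
R_{φφ} = R^θ_{φ θ φ} + R^φ_{φ φ φ} = (sin(θ)^2) + (0) = sin(θ)^2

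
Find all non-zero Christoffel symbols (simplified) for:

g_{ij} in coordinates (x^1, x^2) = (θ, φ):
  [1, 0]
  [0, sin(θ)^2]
Using Γ^k_{ij} = (1/2) g^{km} (∂_i g_{mj} + ∂_j g_{mi} - ∂_m g_{ij}); the metric is diagonal, so only the m = k term contributes.
Non-zero symbols (using the symmetry Γ^k_{ij} = Γ^k_{ji}):
Γ^θ_{φ φ} = (1/2) g^{θθ} (∂_φ g_{θφ} + ∂_φ g_{θφ} - ∂_θ g_{φφ}) = (1/2)(1)((0) + (0) - (sin(2*θ))) = -sin(2*θ)/2
Γ^φ_{θ φ} = (1/2) g^{φφ} (∂_θ g_{φφ} + ∂_φ g_{φθ} - ∂_φ g_{θφ}) = (1/2)(1/sin(θ)^2)((sin(2*θ)) + (0) - (0)) = 1/tan(θ)
All other Christoffel symbols are zero.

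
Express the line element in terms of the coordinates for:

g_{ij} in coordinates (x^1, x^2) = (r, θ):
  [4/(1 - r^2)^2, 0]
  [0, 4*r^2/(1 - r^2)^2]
ds^2 = g_{ij} dx^i dx^j; only the non-zero components contribute.
ds^2 = (4/(1 - r^2)^2) dr^2 + (4*r^2/(1 - r^2)^2) dθ^2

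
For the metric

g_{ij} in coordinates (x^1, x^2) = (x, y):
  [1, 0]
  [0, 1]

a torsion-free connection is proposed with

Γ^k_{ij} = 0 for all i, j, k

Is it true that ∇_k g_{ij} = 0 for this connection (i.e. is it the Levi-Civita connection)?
Using ∇_k g_{ij} = ∂_k g_{ij} - Γ^m_{ki} g_{mj} - Γ^m_{kj} g_{im}:
e.g. ∇_x g_{xy} = (0) - (0) - (0) = 0
Every component ∇_k g_{ij} vanishes: the connection is metric compatible.
Yes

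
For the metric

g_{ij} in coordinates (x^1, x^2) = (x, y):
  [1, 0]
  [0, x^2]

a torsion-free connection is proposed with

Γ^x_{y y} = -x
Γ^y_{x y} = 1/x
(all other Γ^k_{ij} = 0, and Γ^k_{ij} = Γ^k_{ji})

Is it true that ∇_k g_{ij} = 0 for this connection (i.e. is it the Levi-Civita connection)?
Using ∇_k g_{ij} = ∂_k g_{ij} - Γ^m_{ki} g_{mj} - Γ^m_{kj} g_{im}:
e.g. ∇_x g_{yy} = (2*x) - (x) - (x) = 0
Every component ∇_k g_{ij} vanishes: the connection is metric compatible.
Yes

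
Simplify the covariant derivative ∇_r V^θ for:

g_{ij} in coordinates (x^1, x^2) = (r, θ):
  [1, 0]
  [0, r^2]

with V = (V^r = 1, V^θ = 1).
Non-zero Christoffel symbols:
Γ^r_{θ θ} = -r
Γ^θ_{r θ} = 1/r
∇_r V^θ = ∂_r V^θ + Γ^θ_{r j} V^j
  = (0) + (0)(1) + (1/r)(1)
  = 1/r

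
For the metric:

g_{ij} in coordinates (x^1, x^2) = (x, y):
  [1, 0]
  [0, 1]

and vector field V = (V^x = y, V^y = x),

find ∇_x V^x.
All Christoffel symbols are zero.
∇_x V^x = ∂_x V^x + Γ^x_{x j} V^j
  = (0) + (0)(y) + (0)(x)
  = 0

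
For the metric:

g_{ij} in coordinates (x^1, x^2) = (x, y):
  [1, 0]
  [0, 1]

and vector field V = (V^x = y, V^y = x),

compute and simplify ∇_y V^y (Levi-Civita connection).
All Christoffel symbols are zero.
∇_y V^y = ∂_y V^y + Γ^y_{y j} V^j
  = (0) + (0)(y) + (0)(x)
  = 0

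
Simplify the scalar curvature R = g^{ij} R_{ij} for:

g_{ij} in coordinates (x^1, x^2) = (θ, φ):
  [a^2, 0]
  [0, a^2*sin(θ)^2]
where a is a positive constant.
Non-zero Christoffel symbols (Γ^k_{ij} = Γ^k_{ji}):
Γ^θ_{φ φ} = -sin(2*θ)/2
Γ^φ_{θ φ} = 1/tan(θ)
Ricci tensor (R_{ij} = R^k_{ikj}): R_{θθ} = 1, R_{θφ} = 0, R_{φφ} = sin(θ)^2
Inverse metric: g^{θθ} = 1/a^2, g^{φφ} = 1/(a^2*sin(θ)^2)
R = g^{ij} R_{ij} = (1/a^2)(1) + (1/(a^2*sin(θ)^2))(sin(θ)^2) = 2/a^2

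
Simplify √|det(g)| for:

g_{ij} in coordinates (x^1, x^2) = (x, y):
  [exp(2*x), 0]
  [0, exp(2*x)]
det(g) = exp(4*x)
√|det(g)| = exp(2*x)
Volume element: dV = exp(2*x) dx dy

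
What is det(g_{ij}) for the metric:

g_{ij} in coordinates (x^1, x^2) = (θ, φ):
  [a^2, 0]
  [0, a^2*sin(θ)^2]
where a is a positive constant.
For a 2×2 metric: det(g) = g_{11}·g_{22} - g_{12}·g_{21}
= (a^2)·(a^2*sin(θ)^2) - (0)·(0)
= a^4*sin(θ)^2 - 0
det(g) = a^4*sin(θ)^2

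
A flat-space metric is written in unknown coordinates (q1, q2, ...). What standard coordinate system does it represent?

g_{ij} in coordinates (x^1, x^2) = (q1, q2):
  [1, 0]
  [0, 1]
All components are constant and the metric is the identity, i.e. orthonormal rectilinear coordinates.
Cartesian (2D) coordinates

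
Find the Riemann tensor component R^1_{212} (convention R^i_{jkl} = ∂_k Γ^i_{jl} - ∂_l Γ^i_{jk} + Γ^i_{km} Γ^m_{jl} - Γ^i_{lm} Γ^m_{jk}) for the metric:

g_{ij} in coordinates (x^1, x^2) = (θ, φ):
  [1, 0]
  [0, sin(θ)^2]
Non-zero Christoffel symbols (Γ^k_{ij} = Γ^k_{ji}):
Γ^θ_{φ φ} = -sin(2*θ)/2
Γ^φ_{θ φ} = 1/tan(θ)
R^θ_{φ θ φ} = ∂_θ Γ^θ_{φ φ} - ∂_φ Γ^θ_{φ θ} + Γ^θ_{θ m} Γ^m_{φ φ} - Γ^θ_{φ m} Γ^m_{φ θ}
  = (-cos(2*θ)) - (0) + (0) - (-cos(θ)^2) = sin(θ)^2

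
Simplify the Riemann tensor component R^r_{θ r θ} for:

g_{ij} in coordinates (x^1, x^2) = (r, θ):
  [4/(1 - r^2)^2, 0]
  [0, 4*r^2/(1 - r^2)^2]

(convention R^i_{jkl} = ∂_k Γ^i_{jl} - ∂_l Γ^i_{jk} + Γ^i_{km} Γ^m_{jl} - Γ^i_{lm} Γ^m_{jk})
Non-zero Christoffel symbols (Γ^k_{ij} = Γ^k_{ji}):
Γ^r_{r r} = 2*r/(1 - r^2)
Γ^r_{θ θ} = (r^3 + r)/(r^2 - 1)
Γ^θ_{r θ} = (-r^2 - 1)/(r^3 - r)
R^r_{θ r θ} = ∂_r Γ^r_{θ θ} - ∂_θ Γ^r_{θ r} + Γ^r_{r m} Γ^m_{θ θ} - Γ^r_{θ m} Γ^m_{θ r}
  = ((r^4 - 4*r^2 - 1)/(r^2 - 1)^2) - (0) + (-2*r^2*(r^2 + 1)/(r^2 - 1)^2) - (-(r^2 + 1)^2/(r^2 - 1)^2) = -4*r^2/(r^2 - 1)^2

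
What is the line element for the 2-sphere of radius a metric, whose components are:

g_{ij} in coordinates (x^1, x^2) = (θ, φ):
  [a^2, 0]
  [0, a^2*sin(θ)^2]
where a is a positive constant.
ds^2 = g_{ij} dx^i dx^j; only the non-zero components contribute.
ds^2 = a^2 dθ^2 + a^2*sin(θ)^2 dφ^2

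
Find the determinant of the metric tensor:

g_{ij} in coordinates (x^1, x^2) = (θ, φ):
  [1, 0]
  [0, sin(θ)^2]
For a 2×2 metric: det(g) = g_{11}·g_{22} - g_{12}·g_{21}
= (1)·(sin(θ)^2) - (0)·(0)
= sin(θ)^2 - 0
det(g) = sin(θ)^2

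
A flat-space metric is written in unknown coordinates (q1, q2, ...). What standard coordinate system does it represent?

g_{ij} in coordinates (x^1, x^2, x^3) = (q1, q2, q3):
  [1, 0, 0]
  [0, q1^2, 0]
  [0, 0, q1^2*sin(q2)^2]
The line element ds^2 = dq1^2 + q1^2 dq2^2 + q1^2 sin(q2)^2 dq3^2 is dr^2 + r^2 dθ^2 + r^2 sin(θ)^2 dφ^2 with q1 = r, q2 = θ, q3 = φ.
spherical coordinates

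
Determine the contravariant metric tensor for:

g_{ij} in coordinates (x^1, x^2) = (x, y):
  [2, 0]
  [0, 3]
The metric is diagonal, so g^{ij} is diagonal with entries 1/g_{ii}: diag(1/2, 1/3).
g^{ij}:
  [1/2, 0]
  [0, 1/3]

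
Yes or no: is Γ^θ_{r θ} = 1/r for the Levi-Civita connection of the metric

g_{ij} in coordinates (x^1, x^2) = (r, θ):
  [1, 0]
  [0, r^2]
Γ^θ_{r θ} = (1/2) g^{θθ} (∂_r g_{θθ} + ∂_θ g_{θr} - ∂_θ g_{rθ}) = (1/2)(1/r^2)((2*r) + (0) - (0)) = 1/r
This equals the proposed value 1/r.
Yes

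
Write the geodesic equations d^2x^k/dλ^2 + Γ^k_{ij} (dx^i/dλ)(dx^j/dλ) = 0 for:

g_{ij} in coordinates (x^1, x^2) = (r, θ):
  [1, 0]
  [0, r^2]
Geodesic equation: d^2x^k/dλ^2 + Γ^k_{ij} (dx^i/dλ)(dx^j/dλ) = 0.
Non-zero Christoffel symbols:
Γ^r_{θ θ} = -r
Γ^θ_{r θ} = 1/r
Substituting (the symmetric pair Γ^k_{ij}, Γ^k_{ji} combines into a factor 2):
d^2r/dλ^2 - r (dθ/dλ)^2 = 0
d^2θ/dλ^2 + (2/r) (dr/dλ)(dθ/dλ) = 0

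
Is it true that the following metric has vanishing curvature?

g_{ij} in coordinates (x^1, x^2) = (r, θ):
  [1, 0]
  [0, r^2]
Non-zero Christoffel symbols:
Γ^r_{θ θ} = -r
Γ^θ_{r θ} = 1/r
Ricci tensor: R_{rr} = 0, R_{rθ} = 0, R_{θθ} = 0
All R_{ij} vanish; in 2 dimensions the Riemann tensor is fully determined by the Ricci tensor, so R^i_{jkl} = 0: the metric is flat (curvilinear coordinates on flat space).
Yes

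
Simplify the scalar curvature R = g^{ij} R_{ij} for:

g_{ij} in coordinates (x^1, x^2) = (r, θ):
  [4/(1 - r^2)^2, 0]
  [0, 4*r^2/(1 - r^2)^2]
Non-zero Christoffel symbols (Γ^k_{ij} = Γ^k_{ji}):
Γ^r_{r r} = 2*r/(1 - r^2)
Γ^r_{θ θ} = (r^3 + r)/(r^2 - 1)
Γ^θ_{r θ} = (-r^2 - 1)/(r^3 - r)
Ricci tensor (R_{ij} = R^k_{ikj}): R_{rr} = -4/(r^2 - 1)^2, R_{rθ} = 0, R_{θθ} = -4*r^2/(r^2 - 1)^2
Inverse metric: g^{rr} = (1 - r^2)^2/4, g^{θθ} = (1 - r^2)^2/(4*r^2)
R = g^{ij} R_{ij} = ((1 - r^2)^2/4)(-4/(r^2 - 1)^2) + ((1 - r^2)^2/(4*r^2))(-4*r^2/(r^2 - 1)^2) = -2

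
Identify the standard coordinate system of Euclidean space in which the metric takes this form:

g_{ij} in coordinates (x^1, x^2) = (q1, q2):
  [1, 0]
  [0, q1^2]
The line element ds^2 = dq1^2 + q1^2 dq2^2 is dr^2 + r^2 dθ^2 with q1 = r, q2 = θ.
polar coordinates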